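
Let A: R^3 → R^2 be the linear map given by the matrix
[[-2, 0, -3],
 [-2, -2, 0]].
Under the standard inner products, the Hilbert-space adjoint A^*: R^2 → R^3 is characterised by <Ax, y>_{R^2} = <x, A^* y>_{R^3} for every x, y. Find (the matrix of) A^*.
A^* = A^T =
[[-2, -2],
 [0, -2],
 [-3, 0]]

For real matrices with standard dot products, the defining identity <Ax, y> = <x, A^* y> gives (Ax)^T y = x^T (A^*) y, i.e. x^T A^T y = x^T (A^*) y. Since this holds for all x, y, we must have A^* = A^T. Therefore
A^* =
[[-2, -2],
 [0, -2],
 [-3, 0]].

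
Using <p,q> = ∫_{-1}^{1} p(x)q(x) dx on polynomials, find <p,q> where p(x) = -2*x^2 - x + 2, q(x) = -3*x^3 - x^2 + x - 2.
<p,q> = -16/3

Expand the product: p(x)·q(x) = 6*x^5 + 5*x^4 - 7*x^3 + x^2 + 4*x - 4.
∫_{-1}^{1} of each monomial x^k gives [2/(k+1) if k even, 0 if k odd]. Integrating term-by-term (or equivalently evaluating the antiderivative F(x) = x^6 + x^5 - 7*x^4/4 + x^3/3 + 2*x^2 - 4*x at the endpoints):
  F(1) − F(−1) = -17/12 − (47/12) = -16/3.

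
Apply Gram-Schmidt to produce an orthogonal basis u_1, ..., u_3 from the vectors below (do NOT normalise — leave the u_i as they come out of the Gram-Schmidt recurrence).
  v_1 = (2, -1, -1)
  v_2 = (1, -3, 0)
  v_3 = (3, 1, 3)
Orthogonal basis:
  u_1 = (2, -1, -1)
  u_2 = (-2/3, -13/6, 5/6)
  u_3 = (15/7, 5/7, 25/7)

Apply the Gram-Schmidt recurrence
  u_1 = v_1
  u_i = v_i − Σ_{j<i} ((v_i · u_j) / (u_j · u_j)) · u_j.

Step by step this gives:
  u_1 = (2, -1, -1)
  u_2 = (-2/3, -13/6, 5/6)
  u_3 = (15/7, 5/7, 25/7)

Orthogonality check:
  u_2 · u_1 = 0 (should be 0)
  u_3 · u_1 = 0 (should be 0)
  u_3 · u_2 = 0 (should be 0)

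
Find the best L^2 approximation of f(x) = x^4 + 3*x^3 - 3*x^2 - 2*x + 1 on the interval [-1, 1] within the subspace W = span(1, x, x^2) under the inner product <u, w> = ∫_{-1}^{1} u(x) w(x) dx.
g(x) = -15*x^2/7 - x/5 + 32/35

The best approximation g ∈ W is the orthogonal projection of f onto W. Writing g = a_0 + a_1 x + a_2 x^2, the coefficients solve the normal equations G · a = b where
  G_{ij} = <φ_i, φ_j> and b_i = <f, φ_i>, with φ_0 = 1, φ_1 = x, φ_2 = x^2.
G =
  [2, 0, 2/3]
  [0, 2/3, 0]
  [2/3, 0, 2/5],
b = (2/5, -2/15, -26/105).
Solving gives a_0 = 32/35, a_1 = -1/5, a_2 = -15/7, so
  g(x) = -15*x^2/7 - x/5 + 32/35.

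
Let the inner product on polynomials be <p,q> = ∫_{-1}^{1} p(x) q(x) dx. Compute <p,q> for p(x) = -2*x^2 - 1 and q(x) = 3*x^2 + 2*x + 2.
<p,q> = -166/15

Expand the product: p(x)·q(x) = -6*x^4 - 4*x^3 - 7*x^2 - 2*x - 2.
∫_{-1}^{1} of each monomial x^k gives [2/(k+1) if k even, 0 if k odd]. Integrating term-by-term (or equivalently evaluating the antiderivative F(x) = -6*x^5/5 - x^4 - 7*x^3/3 - x^2 - 2*x at the endpoints):
  F(1) − F(−1) = -113/15 − (53/15) = -166/15.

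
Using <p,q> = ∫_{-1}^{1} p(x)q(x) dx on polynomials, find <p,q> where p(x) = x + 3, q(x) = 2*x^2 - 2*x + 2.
<p,q> = 44/3

Expand the product: p(x)·q(x) = 2*x^3 + 4*x^2 - 4*x + 6.
∫_{-1}^{1} of each monomial x^k gives [2/(k+1) if k even, 0 if k odd]. Integrating term-by-term (or equivalently evaluating the antiderivative F(x) = x^4/2 + 4*x^3/3 - 2*x^2 + 6*x at the endpoints):
  F(1) − F(−1) = 35/6 − (-53/6) = 44/3.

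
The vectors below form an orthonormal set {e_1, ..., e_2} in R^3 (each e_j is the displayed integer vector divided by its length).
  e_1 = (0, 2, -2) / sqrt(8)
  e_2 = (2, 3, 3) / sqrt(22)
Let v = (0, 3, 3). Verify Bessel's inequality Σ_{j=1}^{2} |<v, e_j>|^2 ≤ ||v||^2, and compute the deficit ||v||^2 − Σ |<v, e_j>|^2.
Σ |<v, e_j>|^2 = 162/11; ||v||^2 = 18; deficit = 36/11

Write each e_j = u_j / sqrt(<u_j, u_j>) where u_j is the displayed integer vector. Then <v, e_j> = <v, u_j> / sqrt(<u_j, u_j>), so |<v, e_j>|^2 = <v, u_j>^2 / <u_j, u_j>.
Coefficients: <v, e_1> = 0/sqrt(8), <v, e_2> = 18/sqrt(22).
Square and sum: Σ |<v, e_j>|^2 = 162/11.
Compute ||v||^2 = v·v = 18.
Deficit = 18 − 162/11 = 36/11 ≥ 0, confirming Bessel's inequality. (The deficit equals ||v − Σ <v,e_j> e_j||^2, the squared distance from v to span{e_j}.)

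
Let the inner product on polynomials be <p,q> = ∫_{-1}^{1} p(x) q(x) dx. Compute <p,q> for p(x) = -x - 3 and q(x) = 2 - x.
<p,q> = -34/3

Expand the product: p(x)·q(x) = x^2 + x - 6.
∫_{-1}^{1} of each monomial x^k gives [2/(k+1) if k even, 0 if k odd]. Integrating term-by-term (or equivalently evaluating the antiderivative F(x) = x^3/3 + x^2/2 - 6*x at the endpoints):
  F(1) − F(−1) = -31/6 − (37/6) = -34/3.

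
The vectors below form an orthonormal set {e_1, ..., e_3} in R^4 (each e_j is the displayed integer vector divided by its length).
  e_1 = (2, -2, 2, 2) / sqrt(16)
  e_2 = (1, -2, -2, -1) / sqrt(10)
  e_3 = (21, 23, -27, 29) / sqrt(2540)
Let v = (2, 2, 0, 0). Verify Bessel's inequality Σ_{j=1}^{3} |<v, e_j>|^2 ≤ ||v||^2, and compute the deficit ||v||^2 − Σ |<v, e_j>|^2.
Σ |<v, e_j>|^2 = 438/127; ||v||^2 = 8; deficit = 578/127

Write each e_j = u_j / sqrt(<u_j, u_j>) where u_j is the displayed integer vector. Then <v, e_j> = <v, u_j> / sqrt(<u_j, u_j>), so |<v, e_j>|^2 = <v, u_j>^2 / <u_j, u_j>.
Coefficients: <v, e_1> = 0/sqrt(16), <v, e_2> = -2/sqrt(10), <v, e_3> = 88/sqrt(2540).
Square and sum: Σ |<v, e_j>|^2 = 438/127.
Compute ||v||^2 = v·v = 8.
Deficit = 8 − 438/127 = 578/127 ≥ 0, confirming Bessel's inequality. (The deficit equals ||v − Σ <v,e_j> e_j||^2, the squared distance from v to span{e_j}.)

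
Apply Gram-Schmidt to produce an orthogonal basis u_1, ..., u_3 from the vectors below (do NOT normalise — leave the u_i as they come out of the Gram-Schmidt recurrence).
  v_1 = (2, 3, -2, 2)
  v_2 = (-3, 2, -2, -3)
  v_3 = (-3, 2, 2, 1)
Orthogonal basis:
  u_1 = (2, 3, -2, 2)
  u_2 = (-59/21, 16/7, -46/21, -59/21)
  u_3 = (-590/271, 480/271, 624/271, 494/271)

Apply the Gram-Schmidt recurrence
  u_1 = v_1
  u_i = v_i − Σ_{j<i} ((v_i · u_j) / (u_j · u_j)) · u_j.

Step by step this gives:
  u_1 = (2, 3, -2, 2)
  u_2 = (-59/21, 16/7, -46/21, -59/21)
  u_3 = (-590/271, 480/271, 624/271, 494/271)

Orthogonality check:
  u_2 · u_1 = 0 (should be 0)
  u_3 · u_1 = 0 (should be 0)
  u_3 · u_2 = 0 (should be 0)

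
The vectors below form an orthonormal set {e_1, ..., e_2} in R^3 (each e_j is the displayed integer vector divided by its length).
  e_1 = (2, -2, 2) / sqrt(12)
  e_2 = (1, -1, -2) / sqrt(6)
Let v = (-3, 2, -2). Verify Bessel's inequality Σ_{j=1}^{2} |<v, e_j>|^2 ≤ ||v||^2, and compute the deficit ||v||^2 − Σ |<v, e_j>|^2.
Σ |<v, e_j>|^2 = 33/2; ||v||^2 = 17; deficit = 1/2

Write each e_j = u_j / sqrt(<u_j, u_j>) where u_j is the displayed integer vector. Then <v, e_j> = <v, u_j> / sqrt(<u_j, u_j>), so |<v, e_j>|^2 = <v, u_j>^2 / <u_j, u_j>.
Coefficients: <v, e_1> = -14/sqrt(12), <v, e_2> = -1/sqrt(6).
Square and sum: Σ |<v, e_j>|^2 = 33/2.
Compute ||v||^2 = v·v = 17.
Deficit = 17 − 33/2 = 1/2 ≥ 0, confirming Bessel's inequality. (The deficit equals ||v − Σ <v,e_j> e_j||^2, the squared distance from v to span{e_j}.)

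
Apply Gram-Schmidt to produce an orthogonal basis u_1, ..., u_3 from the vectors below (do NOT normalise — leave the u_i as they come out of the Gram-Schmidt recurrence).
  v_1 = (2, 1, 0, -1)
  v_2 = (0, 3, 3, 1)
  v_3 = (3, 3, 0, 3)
Orthogonal basis:
  u_1 = (2, 1, 0, -1)
  u_2 = (-2/3, 8/3, 3, 4/3)
  u_3 = (15/11, 6/11, -18/11, 36/11)

Apply the Gram-Schmidt recurrence
  u_1 = v_1
  u_i = v_i − Σ_{j<i} ((v_i · u_j) / (u_j · u_j)) · u_j.

Step by step this gives:
  u_1 = (2, 1, 0, -1)
  u_2 = (-2/3, 8/3, 3, 4/3)
  u_3 = (15/11, 6/11, -18/11, 36/11)

Orthogonality check:
  u_2 · u_1 = 0 (should be 0)
  u_3 · u_1 = 0 (should be 0)
  u_3 · u_2 = 0 (should be 0)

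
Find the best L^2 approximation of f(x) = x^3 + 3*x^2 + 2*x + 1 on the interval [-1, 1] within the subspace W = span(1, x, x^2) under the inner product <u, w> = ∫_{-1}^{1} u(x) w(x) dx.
g(x) = 3*x^2 + 13*x/5 + 1

The best approximation g ∈ W is the orthogonal projection of f onto W. Writing g = a_0 + a_1 x + a_2 x^2, the coefficients solve the normal equations G · a = b where
  G_{ij} = <φ_i, φ_j> and b_i = <f, φ_i>, with φ_0 = 1, φ_1 = x, φ_2 = x^2.
G =
  [2, 0, 2/3]
  [0, 2/3, 0]
  [2/3, 0, 2/5],
b = (4, 26/15, 28/15).
Solving gives a_0 = 1, a_1 = 13/5, a_2 = 3, so
  g(x) = 3*x^2 + 13*x/5 + 1.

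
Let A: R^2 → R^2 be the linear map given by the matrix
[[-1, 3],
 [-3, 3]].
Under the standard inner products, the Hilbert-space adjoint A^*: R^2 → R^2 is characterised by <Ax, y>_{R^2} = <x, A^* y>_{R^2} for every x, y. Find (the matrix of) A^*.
A^* = A^T =
[[-1, -3],
 [3, 3]]

For real matrices with standard dot products, the defining identity <Ax, y> = <x, A^* y> gives (Ax)^T y = x^T (A^*) y, i.e. x^T A^T y = x^T (A^*) y. Since this holds for all x, y, we must have A^* = A^T. Therefore
A^* =
[[-1, -3],
 [3, 3]].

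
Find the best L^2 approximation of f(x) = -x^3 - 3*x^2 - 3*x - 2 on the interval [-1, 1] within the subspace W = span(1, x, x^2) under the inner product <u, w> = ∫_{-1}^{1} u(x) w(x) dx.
g(x) = -3*x^2 - 18*x/5 - 2

The best approximation g ∈ W is the orthogonal projection of f onto W. Writing g = a_0 + a_1 x + a_2 x^2, the coefficients solve the normal equations G · a = b where
  G_{ij} = <φ_i, φ_j> and b_i = <f, φ_i>, with φ_0 = 1, φ_1 = x, φ_2 = x^2.
G =
  [2, 0, 2/3]
  [0, 2/3, 0]
  [2/3, 0, 2/5],
b = (-6, -12/5, -38/15).
Solving gives a_0 = -2, a_1 = -18/5, a_2 = -3, so
  g(x) = -3*x^2 - 18*x/5 - 2.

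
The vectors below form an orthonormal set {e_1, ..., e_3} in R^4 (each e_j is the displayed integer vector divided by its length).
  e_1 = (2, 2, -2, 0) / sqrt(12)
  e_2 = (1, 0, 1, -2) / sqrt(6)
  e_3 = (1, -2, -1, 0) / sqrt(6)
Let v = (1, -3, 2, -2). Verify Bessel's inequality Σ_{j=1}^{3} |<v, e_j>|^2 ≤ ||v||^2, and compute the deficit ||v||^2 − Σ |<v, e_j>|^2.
Σ |<v, e_j>|^2 = 53/3; ||v||^2 = 18; deficit = 1/3

Write each e_j = u_j / sqrt(<u_j, u_j>) where u_j is the displayed integer vector. Then <v, e_j> = <v, u_j> / sqrt(<u_j, u_j>), so |<v, e_j>|^2 = <v, u_j>^2 / <u_j, u_j>.
Coefficients: <v, e_1> = -8/sqrt(12), <v, e_2> = 7/sqrt(6), <v, e_3> = 5/sqrt(6).
Square and sum: Σ |<v, e_j>|^2 = 53/3.
Compute ||v||^2 = v·v = 18.
Deficit = 18 − 53/3 = 1/3 ≥ 0, confirming Bessel's inequality. (The deficit equals ||v − Σ <v,e_j> e_j||^2, the squared distance from v to span{e_j}.)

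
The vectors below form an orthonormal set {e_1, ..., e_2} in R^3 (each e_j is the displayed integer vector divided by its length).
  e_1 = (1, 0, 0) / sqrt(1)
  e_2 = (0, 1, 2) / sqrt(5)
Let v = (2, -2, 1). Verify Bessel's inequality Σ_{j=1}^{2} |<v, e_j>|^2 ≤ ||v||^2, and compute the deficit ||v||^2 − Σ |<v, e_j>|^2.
Σ |<v, e_j>|^2 = 4; ||v||^2 = 9; deficit = 5

Write each e_j = u_j / sqrt(<u_j, u_j>) where u_j is the displayed integer vector. Then <v, e_j> = <v, u_j> / sqrt(<u_j, u_j>), so |<v, e_j>|^2 = <v, u_j>^2 / <u_j, u_j>.
Coefficients: <v, e_1> = 2/sqrt(1), <v, e_2> = 0/sqrt(5).
Square and sum: Σ |<v, e_j>|^2 = 4.
Compute ||v||^2 = v·v = 9.
Deficit = 9 − 4 = 5 ≥ 0, confirming Bessel's inequality. (The deficit equals ||v − Σ <v,e_j> e_j||^2, the squared distance from v to span{e_j}.)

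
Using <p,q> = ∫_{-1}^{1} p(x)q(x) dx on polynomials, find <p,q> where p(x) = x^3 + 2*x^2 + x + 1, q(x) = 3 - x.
<p,q> = 134/15

Expand the product: p(x)·q(x) = -x^4 + x^3 + 5*x^2 + 2*x + 3.
∫_{-1}^{1} of each monomial x^k gives [2/(k+1) if k even, 0 if k odd]. Integrating term-by-term (or equivalently evaluating the antiderivative F(x) = -x^5/5 + x^4/4 + 5*x^3/3 + x^2 + 3*x at the endpoints):
  F(1) − F(−1) = 343/60 − (-193/60) = 134/15.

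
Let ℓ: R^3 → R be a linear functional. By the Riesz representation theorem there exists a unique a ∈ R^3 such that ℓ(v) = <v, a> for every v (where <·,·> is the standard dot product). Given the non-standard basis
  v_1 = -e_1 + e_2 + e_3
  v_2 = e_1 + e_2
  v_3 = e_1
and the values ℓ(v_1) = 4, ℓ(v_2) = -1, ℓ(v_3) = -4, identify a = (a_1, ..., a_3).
a = (-4, 3, -3)

Write a = (a_1, ..., a_3) in the standard basis. For each basis vector v_i, ℓ(v_i) = <v_i, a> is a linear equation in the a_j's. Collect the n equations into a matrix system V a = ℓ, where row i of V is v_i (expressed in the standard basis). Since V is invertible (lower-triangular with 1s on the diagonal, up to permutation), solve by back-substitution:
  V =
[[-1, 1, 1],
 [1, 1, 0],
 [1, 0, 0]]
  V a = (4, -1, -4)
Solving gives a = (-4, 3, -3).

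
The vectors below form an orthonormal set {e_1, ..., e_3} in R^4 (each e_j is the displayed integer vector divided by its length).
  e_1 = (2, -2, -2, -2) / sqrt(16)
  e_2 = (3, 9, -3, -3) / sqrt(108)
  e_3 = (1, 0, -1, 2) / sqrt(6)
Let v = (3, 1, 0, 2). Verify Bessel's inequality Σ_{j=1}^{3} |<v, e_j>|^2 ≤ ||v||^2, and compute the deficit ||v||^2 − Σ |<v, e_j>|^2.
Σ |<v, e_j>|^2 = 19/2; ||v||^2 = 14; deficit = 9/2

Write each e_j = u_j / sqrt(<u_j, u_j>) where u_j is the displayed integer vector. Then <v, e_j> = <v, u_j> / sqrt(<u_j, u_j>), so |<v, e_j>|^2 = <v, u_j>^2 / <u_j, u_j>.
Coefficients: <v, e_1> = 0/sqrt(16), <v, e_2> = 12/sqrt(108), <v, e_3> = 7/sqrt(6).
Square and sum: Σ |<v, e_j>|^2 = 19/2.
Compute ||v||^2 = v·v = 14.
Deficit = 14 − 19/2 = 9/2 ≥ 0, confirming Bessel's inequality. (The deficit equals ||v − Σ <v,e_j> e_j||^2, the squared distance from v to span{e_j}.)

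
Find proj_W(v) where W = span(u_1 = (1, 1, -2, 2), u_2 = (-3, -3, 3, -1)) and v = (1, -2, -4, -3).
proj_W(v) = (41/42, 41/42, -13/42, -11/14)

Set up U = [u_1 | ... | u_2] ∈ R^(4×2). The projector onto W = col(U) is P = U (U^T U)^(-1) U^T.
Compute U^T U =
  [10, -14]
  [-14, 28],
and U^T v = (1, -6).
Solve U^T U · c = U^T v for the coefficients: c = (-2/3, -23/42). The projection is proj_W(v) = U c.
Check: (v - proj_W(v)) · u_1 = 0  (should be 0).
Check: (v - proj_W(v)) · u_2 = 0  (should be 0).
Result: proj_W(v) = (41/42, 41/42, -13/42, -11/14).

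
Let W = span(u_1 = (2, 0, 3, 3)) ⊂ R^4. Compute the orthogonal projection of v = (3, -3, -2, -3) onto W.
proj_W(v) = (-9/11, 0, -27/22, -27/22)

Set up U = [u_1 | ... | u_1] ∈ R^(4×1). The projector onto W = col(U) is P = U (U^T U)^(-1) U^T.
Compute U^T U =
  [22],
and U^T v = (-9).
Solve U^T U · c = U^T v for the coefficients: c = (-9/22). The projection is proj_W(v) = U c.
Check: (v - proj_W(v)) · u_1 = 0  (should be 0).
Result: proj_W(v) = (-9/11, 0, -27/22, -27/22).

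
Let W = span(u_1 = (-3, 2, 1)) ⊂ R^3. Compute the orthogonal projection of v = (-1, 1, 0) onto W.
proj_W(v) = (-15/14, 5/7, 5/14)

Set up U = [u_1 | ... | u_1] ∈ R^(3×1). The projector onto W = col(U) is P = U (U^T U)^(-1) U^T.
Compute U^T U =
  [14],
and U^T v = (5).
Solve U^T U · c = U^T v for the coefficients: c = (5/14). The projection is proj_W(v) = U c.
Check: (v - proj_W(v)) · u_1 = 0  (should be 0).
Result: proj_W(v) = (-15/14, 5/7, 5/14).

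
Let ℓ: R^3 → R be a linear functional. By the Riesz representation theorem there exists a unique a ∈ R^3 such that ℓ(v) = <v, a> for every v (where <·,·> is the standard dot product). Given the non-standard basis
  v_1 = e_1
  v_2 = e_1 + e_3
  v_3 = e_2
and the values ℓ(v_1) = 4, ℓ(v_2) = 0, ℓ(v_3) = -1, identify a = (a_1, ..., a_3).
a = (4, -1, -4)

Write a = (a_1, ..., a_3) in the standard basis. For each basis vector v_i, ℓ(v_i) = <v_i, a> is a linear equation in the a_j's. Collect the n equations into a matrix system V a = ℓ, where row i of V is v_i (expressed in the standard basis). Since V is invertible (lower-triangular with 1s on the diagonal, up to permutation), solve by back-substitution:
  V =
[[1, 0, 0],
 [1, 0, 1],
 [0, 1, 0]]
  V a = (4, 0, -1)
Solving gives a = (4, -1, -4).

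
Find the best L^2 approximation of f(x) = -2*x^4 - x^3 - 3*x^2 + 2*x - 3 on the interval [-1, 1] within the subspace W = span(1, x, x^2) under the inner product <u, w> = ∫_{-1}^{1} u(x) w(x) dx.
g(x) = -33*x^2/7 + 7*x/5 - 99/35

The best approximation g ∈ W is the orthogonal projection of f onto W. Writing g = a_0 + a_1 x + a_2 x^2, the coefficients solve the normal equations G · a = b where
  G_{ij} = <φ_i, φ_j> and b_i = <f, φ_i>, with φ_0 = 1, φ_1 = x, φ_2 = x^2.
G =
  [2, 0, 2/3]
  [0, 2/3, 0]
  [2/3, 0, 2/5],
b = (-44/5, 14/15, -132/35).
Solving gives a_0 = -99/35, a_1 = 7/5, a_2 = -33/7, so
  g(x) = -33*x^2/7 + 7*x/5 - 99/35.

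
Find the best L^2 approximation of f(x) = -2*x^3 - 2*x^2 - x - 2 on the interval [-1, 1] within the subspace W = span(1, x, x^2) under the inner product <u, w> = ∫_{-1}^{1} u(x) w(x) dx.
g(x) = -2*x^2 - 11*x/5 - 2

The best approximation g ∈ W is the orthogonal projection of f onto W. Writing g = a_0 + a_1 x + a_2 x^2, the coefficients solve the normal equations G · a = b where
  G_{ij} = <φ_i, φ_j> and b_i = <f, φ_i>, with φ_0 = 1, φ_1 = x, φ_2 = x^2.
G =
  [2, 0, 2/3]
  [0, 2/3, 0]
  [2/3, 0, 2/5],
b = (-16/3, -22/15, -32/15).
Solving gives a_0 = -2, a_1 = -11/5, a_2 = -2, so
  g(x) = -2*x^2 - 11*x/5 - 2.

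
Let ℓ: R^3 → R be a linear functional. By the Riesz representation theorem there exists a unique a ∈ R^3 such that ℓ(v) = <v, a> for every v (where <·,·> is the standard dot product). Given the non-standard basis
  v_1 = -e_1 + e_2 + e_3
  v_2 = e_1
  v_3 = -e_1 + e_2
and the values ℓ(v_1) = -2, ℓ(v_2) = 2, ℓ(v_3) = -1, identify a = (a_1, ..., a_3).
a = (2, 1, -1)

Write a = (a_1, ..., a_3) in the standard basis. For each basis vector v_i, ℓ(v_i) = <v_i, a> is a linear equation in the a_j's. Collect the n equations into a matrix system V a = ℓ, where row i of V is v_i (expressed in the standard basis). Since V is invertible (lower-triangular with 1s on the diagonal, up to permutation), solve by back-substitution:
  V =
[[-1, 1, 1],
 [1, 0, 0],
 [-1, 1, 0]]
  V a = (-2, 2, -1)
Solving gives a = (2, 1, -1).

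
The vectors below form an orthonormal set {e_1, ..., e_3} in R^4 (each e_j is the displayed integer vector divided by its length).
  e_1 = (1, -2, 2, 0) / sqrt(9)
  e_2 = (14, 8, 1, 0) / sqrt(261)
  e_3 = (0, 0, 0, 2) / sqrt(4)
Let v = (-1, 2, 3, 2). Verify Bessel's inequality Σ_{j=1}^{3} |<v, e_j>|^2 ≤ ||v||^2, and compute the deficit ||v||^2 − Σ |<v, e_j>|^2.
Σ |<v, e_j>|^2 = 122/29; ||v||^2 = 18; deficit = 400/29

Write each e_j = u_j / sqrt(<u_j, u_j>) where u_j is the displayed integer vector. Then <v, e_j> = <v, u_j> / sqrt(<u_j, u_j>), so |<v, e_j>|^2 = <v, u_j>^2 / <u_j, u_j>.
Coefficients: <v, e_1> = 1/sqrt(9), <v, e_2> = 5/sqrt(261), <v, e_3> = 4/sqrt(4).
Square and sum: Σ |<v, e_j>|^2 = 122/29.
Compute ||v||^2 = v·v = 18.
Deficit = 18 − 122/29 = 400/29 ≥ 0, confirming Bessel's inequality. (The deficit equals ||v − Σ <v,e_j> e_j||^2, the squared distance from v to span{e_j}.)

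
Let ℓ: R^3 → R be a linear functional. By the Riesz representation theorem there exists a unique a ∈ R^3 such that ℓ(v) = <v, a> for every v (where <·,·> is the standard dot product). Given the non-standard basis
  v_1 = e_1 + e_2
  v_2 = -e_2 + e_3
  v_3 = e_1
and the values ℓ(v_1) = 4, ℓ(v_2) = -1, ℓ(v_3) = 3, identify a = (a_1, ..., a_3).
a = (3, 1, 0)

Write a = (a_1, ..., a_3) in the standard basis. For each basis vector v_i, ℓ(v_i) = <v_i, a> is a linear equation in the a_j's. Collect the n equations into a matrix system V a = ℓ, where row i of V is v_i (expressed in the standard basis). Since V is invertible (lower-triangular with 1s on the diagonal, up to permutation), solve by back-substitution:
  V =
[[1, 1, 0],
 [0, -1, 1],
 [1, 0, 0]]
  V a = (4, -1, 3)
Solving gives a = (3, 1, 0).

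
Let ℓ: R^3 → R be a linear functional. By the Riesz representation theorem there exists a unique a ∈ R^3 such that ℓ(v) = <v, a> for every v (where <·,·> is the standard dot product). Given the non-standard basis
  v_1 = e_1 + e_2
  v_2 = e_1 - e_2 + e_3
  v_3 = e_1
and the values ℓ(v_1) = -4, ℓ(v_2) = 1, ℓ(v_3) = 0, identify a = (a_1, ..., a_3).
a = (0, -4, -3)

Write a = (a_1, ..., a_3) in the standard basis. For each basis vector v_i, ℓ(v_i) = <v_i, a> is a linear equation in the a_j's. Collect the n equations into a matrix system V a = ℓ, where row i of V is v_i (expressed in the standard basis). Since V is invertible (lower-triangular with 1s on the diagonal, up to permutation), solve by back-substitution:
  V =
[[1, 1, 0],
 [1, -1, 1],
 [1, 0, 0]]
  V a = (-4, 1, 0)
Solving gives a = (0, -4, -3).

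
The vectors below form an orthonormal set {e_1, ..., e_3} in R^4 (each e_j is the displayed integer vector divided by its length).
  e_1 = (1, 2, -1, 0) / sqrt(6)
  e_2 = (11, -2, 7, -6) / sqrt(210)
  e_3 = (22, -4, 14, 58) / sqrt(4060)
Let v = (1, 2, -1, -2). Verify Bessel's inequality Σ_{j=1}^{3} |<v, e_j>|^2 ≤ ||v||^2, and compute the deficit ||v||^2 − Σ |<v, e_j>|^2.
Σ |<v, e_j>|^2 = 10; ||v||^2 = 10; deficit = 0

Write each e_j = u_j / sqrt(<u_j, u_j>) where u_j is the displayed integer vector. Then <v, e_j> = <v, u_j> / sqrt(<u_j, u_j>), so |<v, e_j>|^2 = <v, u_j>^2 / <u_j, u_j>.
Coefficients: <v, e_1> = 6/sqrt(6), <v, e_2> = 12/sqrt(210), <v, e_3> = -116/sqrt(4060).
Square and sum: Σ |<v, e_j>|^2 = 10.
Compute ||v||^2 = v·v = 10.
Deficit = 10 − 10 = 0 ≥ 0, confirming Bessel's inequality. (The deficit equals ||v − Σ <v,e_j> e_j||^2, the squared distance from v to span{e_j}.)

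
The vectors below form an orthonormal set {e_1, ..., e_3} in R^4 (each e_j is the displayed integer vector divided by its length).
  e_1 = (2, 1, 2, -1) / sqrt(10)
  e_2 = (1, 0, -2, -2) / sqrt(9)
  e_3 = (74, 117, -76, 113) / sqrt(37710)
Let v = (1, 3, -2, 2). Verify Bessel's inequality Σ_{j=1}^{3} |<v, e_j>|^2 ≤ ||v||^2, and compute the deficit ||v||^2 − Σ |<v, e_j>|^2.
Σ |<v, e_j>|^2 = 7253/419; ||v||^2 = 18; deficit = 289/419

Write each e_j = u_j / sqrt(<u_j, u_j>) where u_j is the displayed integer vector. Then <v, e_j> = <v, u_j> / sqrt(<u_j, u_j>), so |<v, e_j>|^2 = <v, u_j>^2 / <u_j, u_j>.
Coefficients: <v, e_1> = -1/sqrt(10), <v, e_2> = 1/sqrt(9), <v, e_3> = 803/sqrt(37710).
Square and sum: Σ |<v, e_j>|^2 = 7253/419.
Compute ||v||^2 = v·v = 18.
Deficit = 18 − 7253/419 = 289/419 ≥ 0, confirming Bessel's inequality. (The deficit equals ||v − Σ <v,e_j> e_j||^2, the squared distance from v to span{e_j}.)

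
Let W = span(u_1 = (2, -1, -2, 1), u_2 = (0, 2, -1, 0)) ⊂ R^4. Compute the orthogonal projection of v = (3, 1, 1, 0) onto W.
proj_W(v) = (3/5, 1/10, -4/5, 3/10)

Set up U = [u_1 | ... | u_2] ∈ R^(4×2). The projector onto W = col(U) is P = U (U^T U)^(-1) U^T.
Compute U^T U =
  [10, 0]
  [0, 5],
and U^T v = (3, 1).
Solve U^T U · c = U^T v for the coefficients: c = (3/10, 1/5). The projection is proj_W(v) = U c.
Check: (v - proj_W(v)) · u_1 = 0  (should be 0).
Check: (v - proj_W(v)) · u_2 = 0  (should be 0).
Result: proj_W(v) = (3/5, 1/10, -4/5, 3/10).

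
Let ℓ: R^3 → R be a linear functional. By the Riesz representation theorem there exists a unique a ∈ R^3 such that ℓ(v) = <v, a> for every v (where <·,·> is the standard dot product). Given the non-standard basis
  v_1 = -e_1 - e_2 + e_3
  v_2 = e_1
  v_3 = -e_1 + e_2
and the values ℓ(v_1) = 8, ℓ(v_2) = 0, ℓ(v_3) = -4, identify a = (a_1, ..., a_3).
a = (0, -4, 4)

Write a = (a_1, ..., a_3) in the standard basis. For each basis vector v_i, ℓ(v_i) = <v_i, a> is a linear equation in the a_j's. Collect the n equations into a matrix system V a = ℓ, where row i of V is v_i (expressed in the standard basis). Since V is invertible (lower-triangular with 1s on the diagonal, up to permutation), solve by back-substitution:
  V =
[[-1, -1, 1],
 [1, 0, 0],
 [-1, 1, 0]]
  V a = (8, 0, -4)
Solving gives a = (0, -4, 4).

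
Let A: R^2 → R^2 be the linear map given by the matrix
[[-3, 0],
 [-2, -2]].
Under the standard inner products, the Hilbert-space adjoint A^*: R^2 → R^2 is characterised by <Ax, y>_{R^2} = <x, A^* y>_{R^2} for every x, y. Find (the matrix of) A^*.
A^* = A^T =
[[-3, -2],
 [0, -2]]

For real matrices with standard dot products, the defining identity <Ax, y> = <x, A^* y> gives (Ax)^T y = x^T (A^*) y, i.e. x^T A^T y = x^T (A^*) y. Since this holds for all x, y, we must have A^* = A^T. Therefore
A^* =
[[-3, -2],
 [0, -2]].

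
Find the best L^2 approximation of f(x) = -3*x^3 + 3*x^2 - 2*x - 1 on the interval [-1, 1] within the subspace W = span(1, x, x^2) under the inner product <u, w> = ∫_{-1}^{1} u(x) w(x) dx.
g(x) = 3*x^2 - 19*x/5 - 1

The best approximation g ∈ W is the orthogonal projection of f onto W. Writing g = a_0 + a_1 x + a_2 x^2, the coefficients solve the normal equations G · a = b where
  G_{ij} = <φ_i, φ_j> and b_i = <f, φ_i>, with φ_0 = 1, φ_1 = x, φ_2 = x^2.
G =
  [2, 0, 2/3]
  [0, 2/3, 0]
  [2/3, 0, 2/5],
b = (0, -38/15, 8/15).
Solving gives a_0 = -1, a_1 = -19/5, a_2 = 3, so
  g(x) = 3*x^2 - 19*x/5 - 1.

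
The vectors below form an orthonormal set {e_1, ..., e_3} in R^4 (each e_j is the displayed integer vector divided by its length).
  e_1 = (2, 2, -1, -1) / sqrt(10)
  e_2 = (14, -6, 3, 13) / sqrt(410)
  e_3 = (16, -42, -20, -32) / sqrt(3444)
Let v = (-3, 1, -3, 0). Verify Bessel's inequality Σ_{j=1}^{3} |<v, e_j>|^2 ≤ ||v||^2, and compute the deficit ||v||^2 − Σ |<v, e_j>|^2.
Σ |<v, e_j>|^2 = 58/7; ||v||^2 = 19; deficit = 75/7

Write each e_j = u_j / sqrt(<u_j, u_j>) where u_j is the displayed integer vector. Then <v, e_j> = <v, u_j> / sqrt(<u_j, u_j>), so |<v, e_j>|^2 = <v, u_j>^2 / <u_j, u_j>.
Coefficients: <v, e_1> = -1/sqrt(10), <v, e_2> = -57/sqrt(410), <v, e_3> = -30/sqrt(3444).
Square and sum: Σ |<v, e_j>|^2 = 58/7.
Compute ||v||^2 = v·v = 19.
Deficit = 19 − 58/7 = 75/7 ≥ 0, confirming Bessel's inequality. (The deficit equals ||v − Σ <v,e_j> e_j||^2, the squared distance from v to span{e_j}.)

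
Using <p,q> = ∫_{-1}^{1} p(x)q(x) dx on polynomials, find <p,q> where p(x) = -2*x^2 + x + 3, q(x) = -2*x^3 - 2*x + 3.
<p,q> = 178/15

Expand the product: p(x)·q(x) = 4*x^5 - 2*x^4 - 2*x^3 - 8*x^2 - 3*x + 9.
∫_{-1}^{1} of each monomial x^k gives [2/(k+1) if k even, 0 if k odd]. Integrating term-by-term (or equivalently evaluating the antiderivative F(x) = 2*x^6/3 - 2*x^5/5 - x^4/2 - 8*x^3/3 - 3*x^2/2 + 9*x at the endpoints):
  F(1) − F(−1) = 23/5 − (-109/15) = 178/15.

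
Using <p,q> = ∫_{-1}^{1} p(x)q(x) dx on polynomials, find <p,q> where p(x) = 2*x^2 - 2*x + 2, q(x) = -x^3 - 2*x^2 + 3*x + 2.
<p,q> = 16/5

Expand the product: p(x)·q(x) = -2*x^5 - 2*x^4 + 8*x^3 - 6*x^2 + 2*x + 4.
∫_{-1}^{1} of each monomial x^k gives [2/(k+1) if k even, 0 if k odd]. Integrating term-by-term (or equivalently evaluating the antiderivative F(x) = -x^6/3 - 2*x^5/5 + 2*x^4 - 2*x^3 + x^2 + 4*x at the endpoints):
  F(1) − F(−1) = 64/15 − (16/15) = 16/5.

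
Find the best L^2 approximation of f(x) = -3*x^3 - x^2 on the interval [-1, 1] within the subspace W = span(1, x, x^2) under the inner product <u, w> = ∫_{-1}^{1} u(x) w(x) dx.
g(x) = -x^2 - 9*x/5

The best approximation g ∈ W is the orthogonal projection of f onto W. Writing g = a_0 + a_1 x + a_2 x^2, the coefficients solve the normal equations G · a = b where
  G_{ij} = <φ_i, φ_j> and b_i = <f, φ_i>, with φ_0 = 1, φ_1 = x, φ_2 = x^2.
G =
  [2, 0, 2/3]
  [0, 2/3, 0]
  [2/3, 0, 2/5],
b = (-2/3, -6/5, -2/5).
Solving gives a_0 = 0, a_1 = -9/5, a_2 = -1, so
  g(x) = -x^2 - 9*x/5.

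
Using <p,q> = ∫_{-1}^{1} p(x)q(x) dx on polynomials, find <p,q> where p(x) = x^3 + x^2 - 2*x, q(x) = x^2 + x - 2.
<p,q> = -28/15

Expand the product: p(x)·q(x) = x^5 + 2*x^4 - 3*x^3 - 4*x^2 + 4*x.
∫_{-1}^{1} of each monomial x^k gives [2/(k+1) if k even, 0 if k odd]. Integrating term-by-term (or equivalently evaluating the antiderivative F(x) = x^6/6 + 2*x^5/5 - 3*x^4/4 - 4*x^3/3 + 2*x^2 at the endpoints):
  F(1) − F(−1) = 29/60 − (47/20) = -28/15.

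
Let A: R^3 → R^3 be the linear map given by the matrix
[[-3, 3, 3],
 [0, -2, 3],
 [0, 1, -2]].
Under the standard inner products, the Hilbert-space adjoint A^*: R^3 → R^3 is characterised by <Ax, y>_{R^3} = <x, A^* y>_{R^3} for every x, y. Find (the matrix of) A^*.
A^* = A^T =
[[-3, 0, 0],
 [3, -2, 1],
 [3, 3, -2]]

For real matrices with standard dot products, the defining identity <Ax, y> = <x, A^* y> gives (Ax)^T y = x^T (A^*) y, i.e. x^T A^T y = x^T (A^*) y. Since this holds for all x, y, we must have A^* = A^T. Therefore
A^* =
[[-3, 0, 0],
 [3, -2, 1],
 [3, 3, -2]].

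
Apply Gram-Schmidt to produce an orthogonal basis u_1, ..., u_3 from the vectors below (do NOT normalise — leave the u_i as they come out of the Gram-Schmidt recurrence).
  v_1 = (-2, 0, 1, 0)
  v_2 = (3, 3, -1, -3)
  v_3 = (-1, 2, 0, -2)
Orthogonal basis:
  u_1 = (-2, 0, 1, 0)
  u_2 = (1/5, 3, 2/5, -3)
  u_3 = (-30/91, 5/91, -60/91, -5/91)

Apply the Gram-Schmidt recurrence
  u_1 = v_1
  u_i = v_i − Σ_{j<i} ((v_i · u_j) / (u_j · u_j)) · u_j.

Step by step this gives:
  u_1 = (-2, 0, 1, 0)
  u_2 = (1/5, 3, 2/5, -3)
  u_3 = (-30/91, 5/91, -60/91, -5/91)

Orthogonality check:
  u_2 · u_1 = 0 (should be 0)
  u_3 · u_1 = 0 (should be 0)
  u_3 · u_2 = 0 (should be 0)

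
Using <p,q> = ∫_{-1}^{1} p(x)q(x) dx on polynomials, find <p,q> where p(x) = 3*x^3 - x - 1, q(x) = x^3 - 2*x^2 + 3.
<p,q> = -442/105

Expand the product: p(x)·q(x) = 3*x^6 - 6*x^5 - x^4 + 10*x^3 + 2*x^2 - 3*x - 3.
∫_{-1}^{1} of each monomial x^k gives [2/(k+1) if k even, 0 if k odd]. Integrating term-by-term (or equivalently evaluating the antiderivative F(x) = 3*x^7/7 - x^6 - x^5/5 + 5*x^4/2 + 2*x^3/3 - 3*x^2/2 - 3*x at the endpoints):
  F(1) − F(−1) = -221/105 − (221/105) = -442/105.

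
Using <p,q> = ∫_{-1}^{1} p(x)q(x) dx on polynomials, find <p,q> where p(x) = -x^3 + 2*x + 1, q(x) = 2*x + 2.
<p,q> = 88/15

Expand the product: p(x)·q(x) = -2*x^4 - 2*x^3 + 4*x^2 + 6*x + 2.
∫_{-1}^{1} of each monomial x^k gives [2/(k+1) if k even, 0 if k odd]. Integrating term-by-term (or equivalently evaluating the antiderivative F(x) = -2*x^5/5 - x^4/2 + 4*x^3/3 + 3*x^2 + 2*x at the endpoints):
  F(1) − F(−1) = 163/30 − (-13/30) = 88/15.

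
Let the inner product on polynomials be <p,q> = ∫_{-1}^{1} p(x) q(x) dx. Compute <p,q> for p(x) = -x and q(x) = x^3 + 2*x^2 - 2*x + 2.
<p,q> = 14/15

Expand the product: p(x)·q(x) = -x^4 - 2*x^3 + 2*x^2 - 2*x.
∫_{-1}^{1} of each monomial x^k gives [2/(k+1) if k even, 0 if k odd]. Integrating term-by-term (or equivalently evaluating the antiderivative F(x) = -x^5/5 - x^4/2 + 2*x^3/3 - x^2 at the endpoints):
  F(1) − F(−1) = -31/30 − (-59/30) = 14/15.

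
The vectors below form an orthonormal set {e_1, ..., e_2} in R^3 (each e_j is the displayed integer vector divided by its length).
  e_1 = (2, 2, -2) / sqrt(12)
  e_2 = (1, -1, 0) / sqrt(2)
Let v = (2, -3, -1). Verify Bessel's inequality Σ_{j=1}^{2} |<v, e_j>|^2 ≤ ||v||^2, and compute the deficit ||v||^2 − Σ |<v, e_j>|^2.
Σ |<v, e_j>|^2 = 25/2; ||v||^2 = 14; deficit = 3/2

Write each e_j = u_j / sqrt(<u_j, u_j>) where u_j is the displayed integer vector. Then <v, e_j> = <v, u_j> / sqrt(<u_j, u_j>), so |<v, e_j>|^2 = <v, u_j>^2 / <u_j, u_j>.
Coefficients: <v, e_1> = 0/sqrt(12), <v, e_2> = 5/sqrt(2).
Square and sum: Σ |<v, e_j>|^2 = 25/2.
Compute ||v||^2 = v·v = 14.
Deficit = 14 − 25/2 = 3/2 ≥ 0, confirming Bessel's inequality. (The deficit equals ||v − Σ <v,e_j> e_j||^2, the squared distance from v to span{e_j}.)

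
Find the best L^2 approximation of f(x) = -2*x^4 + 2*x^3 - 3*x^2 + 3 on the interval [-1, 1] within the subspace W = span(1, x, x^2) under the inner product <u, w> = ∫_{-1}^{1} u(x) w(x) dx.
g(x) = -33*x^2/7 + 6*x/5 + 111/35

The best approximation g ∈ W is the orthogonal projection of f onto W. Writing g = a_0 + a_1 x + a_2 x^2, the coefficients solve the normal equations G · a = b where
  G_{ij} = <φ_i, φ_j> and b_i = <f, φ_i>, with φ_0 = 1, φ_1 = x, φ_2 = x^2.
G =
  [2, 0, 2/3]
  [0, 2/3, 0]
  [2/3, 0, 2/5],
b = (16/5, 4/5, 8/35).
Solving gives a_0 = 111/35, a_1 = 6/5, a_2 = -33/7, so
  g(x) = -33*x^2/7 + 6*x/5 + 111/35.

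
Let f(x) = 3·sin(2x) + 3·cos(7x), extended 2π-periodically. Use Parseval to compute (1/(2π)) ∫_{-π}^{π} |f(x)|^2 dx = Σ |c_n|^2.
Σ |c_n|^2 = 9

Expand |f|^2 and use orthogonality of {sin(nx), cos(mx)} on [-π, π]:
  ∫_{-π}^{π} sin(nx)^2 dx = π, ∫ cos(mx)^2 dx = π, and cross terms integrate to 0.
So ∫_{-π}^{π} f(x)^2 dx = 3^2 · π + 3^2 · π = (9 + 9)π.
Divide by 2π: (9 + 9)/2 = 9.
By Parseval, this equals Σ |c_n|^2.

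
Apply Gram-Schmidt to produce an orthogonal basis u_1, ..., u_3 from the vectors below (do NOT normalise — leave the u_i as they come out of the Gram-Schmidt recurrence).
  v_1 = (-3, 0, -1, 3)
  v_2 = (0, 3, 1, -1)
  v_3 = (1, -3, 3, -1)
Orthogonal basis:
  u_1 = (-3, 0, -1, 3)
  u_2 = (-12/19, 3, 15/19, -7/19)
  u_3 = (-164/193, -186/193, 591/193, 33/193)

Apply the Gram-Schmidt recurrence
  u_1 = v_1
  u_i = v_i − Σ_{j<i} ((v_i · u_j) / (u_j · u_j)) · u_j.

Step by step this gives:
  u_1 = (-3, 0, -1, 3)
  u_2 = (-12/19, 3, 15/19, -7/19)
  u_3 = (-164/193, -186/193, 591/193, 33/193)

Orthogonality check:
  u_2 · u_1 = 0 (should be 0)
  u_3 · u_1 = 0 (should be 0)
  u_3 · u_2 = 0 (should be 0)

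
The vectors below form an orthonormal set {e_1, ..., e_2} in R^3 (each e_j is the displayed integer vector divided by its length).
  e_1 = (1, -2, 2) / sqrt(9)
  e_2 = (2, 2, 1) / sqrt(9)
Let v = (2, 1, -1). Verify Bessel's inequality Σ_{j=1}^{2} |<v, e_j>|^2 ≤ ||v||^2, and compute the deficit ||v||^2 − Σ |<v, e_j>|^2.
Σ |<v, e_j>|^2 = 29/9; ||v||^2 = 6; deficit = 25/9

Write each e_j = u_j / sqrt(<u_j, u_j>) where u_j is the displayed integer vector. Then <v, e_j> = <v, u_j> / sqrt(<u_j, u_j>), so |<v, e_j>|^2 = <v, u_j>^2 / <u_j, u_j>.
Coefficients: <v, e_1> = -2/sqrt(9), <v, e_2> = 5/sqrt(9).
Square and sum: Σ |<v, e_j>|^2 = 29/9.
Compute ||v||^2 = v·v = 6.
Deficit = 6 − 29/9 = 25/9 ≥ 0, confirming Bessel's inequality. (The deficit equals ||v − Σ <v,e_j> e_j||^2, the squared distance from v to span{e_j}.)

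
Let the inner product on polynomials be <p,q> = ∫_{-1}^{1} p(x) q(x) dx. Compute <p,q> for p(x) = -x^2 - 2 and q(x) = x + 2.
<p,q> = -28/3

Expand the product: p(x)·q(x) = -x^3 - 2*x^2 - 2*x - 4.
∫_{-1}^{1} of each monomial x^k gives [2/(k+1) if k even, 0 if k odd]. Integrating term-by-term (or equivalently evaluating the antiderivative F(x) = -x^4/4 - 2*x^3/3 - x^2 - 4*x at the endpoints):
  F(1) − F(−1) = -71/12 − (41/12) = -28/3.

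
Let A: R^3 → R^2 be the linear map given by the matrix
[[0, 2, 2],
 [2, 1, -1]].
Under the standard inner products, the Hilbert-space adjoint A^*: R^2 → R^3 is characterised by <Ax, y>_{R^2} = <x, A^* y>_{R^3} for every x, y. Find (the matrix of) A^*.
A^* = A^T =
[[0, 2],
 [2, 1],
 [2, -1]]

For real matrices with standard dot products, the defining identity <Ax, y> = <x, A^* y> gives (Ax)^T y = x^T (A^*) y, i.e. x^T A^T y = x^T (A^*) y. Since this holds for all x, y, we must have A^* = A^T. Therefore
A^* =
[[0, 2],
 [2, 1],
 [2, -1]].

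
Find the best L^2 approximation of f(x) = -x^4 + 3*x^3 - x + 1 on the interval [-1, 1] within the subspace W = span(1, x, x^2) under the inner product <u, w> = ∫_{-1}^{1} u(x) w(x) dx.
g(x) = -6*x^2/7 + 4*x/5 + 38/35

The best approximation g ∈ W is the orthogonal projection of f onto W. Writing g = a_0 + a_1 x + a_2 x^2, the coefficients solve the normal equations G · a = b where
  G_{ij} = <φ_i, φ_j> and b_i = <f, φ_i>, with φ_0 = 1, φ_1 = x, φ_2 = x^2.
G =
  [2, 0, 2/3]
  [0, 2/3, 0]
  [2/3, 0, 2/5],
b = (8/5, 8/15, 8/21).
Solving gives a_0 = 38/35, a_1 = 4/5, a_2 = -6/7, so
  g(x) = -6*x^2/7 + 4*x/5 + 38/35.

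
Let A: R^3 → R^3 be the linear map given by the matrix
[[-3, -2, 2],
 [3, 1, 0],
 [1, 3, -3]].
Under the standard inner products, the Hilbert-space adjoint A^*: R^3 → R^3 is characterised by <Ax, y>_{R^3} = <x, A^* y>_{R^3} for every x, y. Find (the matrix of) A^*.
A^* = A^T =
[[-3, 3, 1],
 [-2, 1, 3],
 [2, 0, -3]]

For real matrices with standard dot products, the defining identity <Ax, y> = <x, A^* y> gives (Ax)^T y = x^T (A^*) y, i.e. x^T A^T y = x^T (A^*) y. Since this holds for all x, y, we must have A^* = A^T. Therefore
A^* =
[[-3, 3, 1],
 [-2, 1, 3],
 [2, 0, -3]].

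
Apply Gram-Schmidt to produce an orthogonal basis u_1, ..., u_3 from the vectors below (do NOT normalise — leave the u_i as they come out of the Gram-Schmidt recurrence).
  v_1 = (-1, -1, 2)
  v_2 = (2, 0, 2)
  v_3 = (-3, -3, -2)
Orthogonal basis:
  u_1 = (-1, -1, 2)
  u_2 = (7/3, 1/3, 4/3)
  u_3 = (8/11, -24/11, -8/11)

Apply the Gram-Schmidt recurrence
  u_1 = v_1
  u_i = v_i − Σ_{j<i} ((v_i · u_j) / (u_j · u_j)) · u_j.

Step by step this gives:
  u_1 = (-1, -1, 2)
  u_2 = (7/3, 1/3, 4/3)
  u_3 = (8/11, -24/11, -8/11)

Orthogonality check:
  u_2 · u_1 = 0 (should be 0)
  u_3 · u_1 = 0 (should be 0)
  u_3 · u_2 = 0 (should be 0)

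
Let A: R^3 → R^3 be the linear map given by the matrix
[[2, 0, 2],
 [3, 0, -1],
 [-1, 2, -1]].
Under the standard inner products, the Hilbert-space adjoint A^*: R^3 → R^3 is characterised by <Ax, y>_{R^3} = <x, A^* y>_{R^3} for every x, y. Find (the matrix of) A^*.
A^* = A^T =
[[2, 3, -1],
 [0, 0, 2],
 [2, -1, -1]]

For real matrices with standard dot products, the defining identity <Ax, y> = <x, A^* y> gives (Ax)^T y = x^T (A^*) y, i.e. x^T A^T y = x^T (A^*) y. Since this holds for all x, y, we must have A^* = A^T. Therefore
A^* =
[[2, 3, -1],
 [0, 0, 2],
 [2, -1, -1]].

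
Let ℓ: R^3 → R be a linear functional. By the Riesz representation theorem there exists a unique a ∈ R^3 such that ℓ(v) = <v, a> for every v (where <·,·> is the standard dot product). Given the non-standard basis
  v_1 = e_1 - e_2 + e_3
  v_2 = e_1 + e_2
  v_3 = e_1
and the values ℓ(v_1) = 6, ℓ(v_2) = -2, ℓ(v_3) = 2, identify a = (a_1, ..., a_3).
a = (2, -4, 0)

Write a = (a_1, ..., a_3) in the standard basis. For each basis vector v_i, ℓ(v_i) = <v_i, a> is a linear equation in the a_j's. Collect the n equations into a matrix system V a = ℓ, where row i of V is v_i (expressed in the standard basis). Since V is invertible (lower-triangular with 1s on the diagonal, up to permutation), solve by back-substitution:
  V =
[[1, -1, 1],
 [1, 1, 0],
 [1, 0, 0]]
  V a = (6, -2, 2)
Solving gives a = (2, -4, 0).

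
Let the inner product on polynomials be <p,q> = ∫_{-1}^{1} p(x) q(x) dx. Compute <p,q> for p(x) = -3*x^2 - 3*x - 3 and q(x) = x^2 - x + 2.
<p,q> = -86/5

Expand the product: p(x)·q(x) = -3*x^4 - 6*x^2 - 3*x - 6.
∫_{-1}^{1} of each monomial x^k gives [2/(k+1) if k even, 0 if k odd]. Integrating term-by-term (or equivalently evaluating the antiderivative F(x) = -3*x^5/5 - 2*x^3 - 3*x^2/2 - 6*x at the endpoints):
  F(1) − F(−1) = -101/10 − (71/10) = -86/5.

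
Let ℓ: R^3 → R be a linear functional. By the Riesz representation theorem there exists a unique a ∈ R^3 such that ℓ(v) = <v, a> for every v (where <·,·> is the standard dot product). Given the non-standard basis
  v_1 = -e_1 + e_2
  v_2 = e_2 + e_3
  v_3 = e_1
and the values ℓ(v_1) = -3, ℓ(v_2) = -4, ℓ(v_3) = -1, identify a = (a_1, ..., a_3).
a = (-1, -4, 0)

Write a = (a_1, ..., a_3) in the standard basis. For each basis vector v_i, ℓ(v_i) = <v_i, a> is a linear equation in the a_j's. Collect the n equations into a matrix system V a = ℓ, where row i of V is v_i (expressed in the standard basis). Since V is invertible (lower-triangular with 1s on the diagonal, up to permutation), solve by back-substitution:
  V =
[[-1, 1, 0],
 [0, 1, 1],
 [1, 0, 0]]
  V a = (-3, -4, -1)
Solving gives a = (-1, -4, 0).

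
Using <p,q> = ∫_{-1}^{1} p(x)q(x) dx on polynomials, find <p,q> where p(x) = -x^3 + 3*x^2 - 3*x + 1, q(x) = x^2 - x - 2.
<p,q> = -56/15

Expand the product: p(x)·q(x) = -x^5 + 4*x^4 - 4*x^3 - 2*x^2 + 5*x - 2.
∫_{-1}^{1} of each monomial x^k gives [2/(k+1) if k even, 0 if k odd]. Integrating term-by-term (or equivalently evaluating the antiderivative F(x) = -x^6/6 + 4*x^5/5 - x^4 - 2*x^3/3 + 5*x^2/2 - 2*x at the endpoints):
  F(1) − F(−1) = -8/15 − (16/5) = -56/15.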